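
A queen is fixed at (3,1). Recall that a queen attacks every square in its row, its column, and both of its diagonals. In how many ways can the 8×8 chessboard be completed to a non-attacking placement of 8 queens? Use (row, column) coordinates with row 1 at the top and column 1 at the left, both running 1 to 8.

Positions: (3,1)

16

Branch on row 1: col 2 → 1; col 4 → 4; col 5 → 4; col 6 → 4; col 7 → 1; col 8 → 2.
Sum: 1 + 4 + 4 + 4 + 1 + 2 = 16.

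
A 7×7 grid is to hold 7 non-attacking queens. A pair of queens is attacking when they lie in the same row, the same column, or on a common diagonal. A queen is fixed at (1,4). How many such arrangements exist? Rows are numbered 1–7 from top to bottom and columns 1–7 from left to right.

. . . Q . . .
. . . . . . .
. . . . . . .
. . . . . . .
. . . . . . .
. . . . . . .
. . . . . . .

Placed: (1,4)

Branch on row 2: col 1 → 2; col 2 → 1; col 6 → 1; col 7 → 2.
Sum: 2 + 1 + 1 + 2 = 6.

6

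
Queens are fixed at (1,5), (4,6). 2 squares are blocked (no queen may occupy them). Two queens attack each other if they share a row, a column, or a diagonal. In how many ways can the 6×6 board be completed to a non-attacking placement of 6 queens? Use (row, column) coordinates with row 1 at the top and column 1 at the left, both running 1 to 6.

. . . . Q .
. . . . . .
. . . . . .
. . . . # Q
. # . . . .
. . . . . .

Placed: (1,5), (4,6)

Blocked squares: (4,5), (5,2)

1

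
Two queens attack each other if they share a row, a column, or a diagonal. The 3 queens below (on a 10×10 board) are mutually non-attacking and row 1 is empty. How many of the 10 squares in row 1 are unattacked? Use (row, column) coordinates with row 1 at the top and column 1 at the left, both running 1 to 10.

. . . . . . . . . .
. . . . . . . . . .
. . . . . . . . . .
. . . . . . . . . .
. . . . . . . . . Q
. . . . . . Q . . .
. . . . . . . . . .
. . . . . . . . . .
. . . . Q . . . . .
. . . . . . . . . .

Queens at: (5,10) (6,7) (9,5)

5

(5,10) attacks row 1 at column 10 and diagonals 6.
(6,7) attacks row 1 at column 7 and diagonals 2.
(9,5) attacks row 1 at column 5.
Attacked columns: {2, 5, 6, 7, 10}. Safe: {1, 3, 4, 8, 9}.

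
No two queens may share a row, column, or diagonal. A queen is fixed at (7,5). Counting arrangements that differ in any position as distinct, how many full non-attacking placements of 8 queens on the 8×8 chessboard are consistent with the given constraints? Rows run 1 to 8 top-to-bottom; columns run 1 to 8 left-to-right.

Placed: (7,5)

Branch on row 1: col 1 → 1; col 2 → 0; col 3 → 1; col 4 → 3; col 6 → 3; col 7 → 0; col 8 → 0.
Sum: 1 + 0 + 1 + 3 + 3 + 0 + 0 = 8.

8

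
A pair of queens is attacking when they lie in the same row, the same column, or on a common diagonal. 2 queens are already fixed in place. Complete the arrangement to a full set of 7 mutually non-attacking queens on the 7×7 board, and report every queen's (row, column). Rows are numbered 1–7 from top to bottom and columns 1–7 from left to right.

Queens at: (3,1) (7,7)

(1,5) (2,3) (3,1) (4,6) (5,4) (6,2) (7,7)

Row 1: attacked by (3,1)→{1,3}; (7,7)→{1,7}. Safe: 2, 4, 5, 6. Place at column 5.
Row 2: attacked by (1,5)→{4,5,6}; (3,1)→{1,2}; (7,7)→{2,7}. Safe: 3. Place at column 3.
Row 4: attacked by (1,5)→{2,5}; (2,3)→{1,3,5}; (3,1)→{1,2}; (7,7)→{4,7}. Safe: 6. Place at column 6.
Row 5: attacked by (1,5)→{1,5}; (2,3)→{3,6}; (3,1)→{1,3}; (4,6)→{5,6,7}; (7,7)→{5,7}. Safe: 2, 4. Place at column 4.
Row 6: attacked by (1,5)→{5}; (2,3)→{3,7}; (3,1)→{1,4}; (4,6)→{4,6}; (5,4)→{3,4,5}; (7,7)→{6,7}. Safe: 2. Place at column 2.
Columns [5, 3, 1, 6, 4, 2, 7], r−c [-4, -1, 2, -2, 1, 4, 0], r+c [6, 5, 4, 10, 9, 8, 14] are all distinct, so no two queens attack.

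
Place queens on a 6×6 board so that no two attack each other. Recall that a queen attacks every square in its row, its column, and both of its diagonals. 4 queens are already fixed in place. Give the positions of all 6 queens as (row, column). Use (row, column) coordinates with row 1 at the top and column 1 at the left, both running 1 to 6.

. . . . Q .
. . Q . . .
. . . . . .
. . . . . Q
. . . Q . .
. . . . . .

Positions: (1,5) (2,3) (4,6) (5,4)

Row 3: attacked by (1,5)→{3,5}; (2,3)→{2,3,4}; (4,6)→{5,6}; (5,4)→{2,4,6}. Safe: 1. Place at column 1.
Row 6: attacked by (1,5)→{5}; (2,3)→{3}; (3,1)→{1,4}; (4,6)→{4,6}; (5,4)→{3,4,5}. Safe: 2. Place at column 2.
Columns [5, 3, 1, 6, 4, 2], r−c [-4, -1, 2, -2, 1, 4], r+c [6, 5, 4, 10, 9, 8] are all distinct, so no two queens attack.

(1,5) (2,3) (3,1) (4,6) (5,4) (6,2)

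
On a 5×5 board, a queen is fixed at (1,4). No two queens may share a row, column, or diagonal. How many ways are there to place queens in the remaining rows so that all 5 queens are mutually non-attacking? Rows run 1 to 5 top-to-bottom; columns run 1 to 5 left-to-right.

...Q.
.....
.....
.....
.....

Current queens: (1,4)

Branch on row 2: col 1 → 1; col 2 → 1.
Sum: 1 + 1 = 2.

2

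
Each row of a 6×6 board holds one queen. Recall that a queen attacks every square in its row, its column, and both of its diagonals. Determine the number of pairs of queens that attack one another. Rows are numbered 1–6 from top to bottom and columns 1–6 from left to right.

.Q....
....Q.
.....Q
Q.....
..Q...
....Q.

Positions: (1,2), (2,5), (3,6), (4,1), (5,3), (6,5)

Same column: (2,5)–(6,5) (column 5).
Same diagonal: (2,5)–(3,6) (|2−3| = |5−6| = 1).
Total attacking pairs: 2.

2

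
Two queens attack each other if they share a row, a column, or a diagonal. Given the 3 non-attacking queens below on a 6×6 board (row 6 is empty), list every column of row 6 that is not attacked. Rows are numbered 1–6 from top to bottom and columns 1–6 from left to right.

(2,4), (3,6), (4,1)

(2,4) attacks row 6 at column 4.
(3,6) attacks row 6 at column 6 and diagonals 3.
(4,1) attacks row 6 at column 1 and diagonals 3.
Attacked columns: {1, 3, 4, 6}. Safe: {2, 5}.

columns 2, 5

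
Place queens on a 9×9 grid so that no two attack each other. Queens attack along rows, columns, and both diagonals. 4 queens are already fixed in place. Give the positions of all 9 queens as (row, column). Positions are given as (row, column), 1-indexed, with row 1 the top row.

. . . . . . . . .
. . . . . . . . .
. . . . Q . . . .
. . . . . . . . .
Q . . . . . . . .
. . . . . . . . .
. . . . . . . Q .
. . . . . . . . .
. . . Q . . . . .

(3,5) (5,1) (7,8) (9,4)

(1,9) (2,2) (3,5) (4,7) (5,1) (6,3) (7,8) (8,6) (9,4)

Row 1: attacked by (3,5)→{3,5,7}; (5,1)→{1,5}; (7,8)→{2,8}; (9,4)→{4}. Safe: 6, 9. Place at column 9.
Row 2: attacked by (1,9)→{8,9}; (3,5)→{4,5,6}; (5,1)→{1,4}; (7,8)→{3,8}; (9,4)→{4}. Safe: 2, 7. Place at column 2.
Row 4: attacked by (1,9)→{6,9}; (2,2)→{2,4}; (3,5)→{4,5,6}; (5,1)→{1,2}; (7,8)→{5,8}; (9,4)→{4,9}. Safe: 3, 7. Place at column 7.
Row 6: attacked by (1,9)→{4,9}; (2,2)→{2,6}; (3,5)→{2,5,8}; (4,7)→{5,7,9}; (5,1)→{1,2}; (7,8)→{7,8,9}; (9,4)→{1,4,7}. Safe: 3. Place at column 3.
Row 8: attacked by (1,9)→{2,9}; (2,2)→{2,8}; (3,5)→{5}; (4,7)→{3,7}; (5,1)→{1,4}; (6,3)→{1,3,5}; (7,8)→{7,8,9}; (9,4)→{3,4,5}. Safe: 6. Place at column 6.
Columns [9, 2, 5, 7, 1, 3, 8, 6, 4], r−c [-8, 0, -2, -3, 4, 3, -1, 2, 5], r+c [10, 4, 8, 11, 6, 9, 15, 14, 13] are all distinct, so no two queens attack.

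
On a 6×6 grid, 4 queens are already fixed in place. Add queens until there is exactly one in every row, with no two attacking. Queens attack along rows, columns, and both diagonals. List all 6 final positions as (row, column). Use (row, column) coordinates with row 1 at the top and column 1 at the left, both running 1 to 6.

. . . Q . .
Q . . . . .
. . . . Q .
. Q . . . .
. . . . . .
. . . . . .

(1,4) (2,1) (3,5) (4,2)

Row 5: attacked by (1,4)→{4}; (2,1)→{1,4}; (3,5)→{3,5}; (4,2)→{1,2,3}. Safe: 6. Place at column 6.
Row 6: attacked by (1,4)→{4}; (2,1)→{1,5}; (3,5)→{2,5}; (4,2)→{2,4}; (5,6)→{5,6}. Safe: 3. Place at column 3.
Columns [4, 1, 5, 2, 6, 3], r−c [-3, 1, -2, 2, -1, 3], r+c [5, 3, 8, 6, 11, 9] are all distinct, so no two queens attack.

(1,4) (2,1) (3,5) (4,2) (5,6) (6,3)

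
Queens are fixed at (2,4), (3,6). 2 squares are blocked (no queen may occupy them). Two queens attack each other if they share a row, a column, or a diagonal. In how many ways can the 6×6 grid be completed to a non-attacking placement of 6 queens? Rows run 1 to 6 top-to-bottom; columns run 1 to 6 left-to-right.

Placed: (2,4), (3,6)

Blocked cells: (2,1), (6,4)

1

Branch on row 1: col 1 → 0; col 2 → 1.
Sum: 0 + 1 = 1.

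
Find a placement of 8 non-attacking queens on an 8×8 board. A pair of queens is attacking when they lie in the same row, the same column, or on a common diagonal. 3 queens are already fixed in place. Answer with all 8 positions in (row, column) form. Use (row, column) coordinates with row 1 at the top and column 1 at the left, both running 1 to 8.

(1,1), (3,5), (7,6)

Row 2: attacked by (1,1)→{1,2}; (3,5)→{4,5,6}; (7,6)→{1,6}. Safe: 3, 7, 8. Place at column 7.
Row 4: attacked by (1,1)→{1,4}; (2,7)→{5,7}; (3,5)→{4,5,6}; (7,6)→{3,6}. Safe: 2, 8. Place at column 8.
Row 5: attacked by (1,1)→{1,5}; (2,7)→{4,7}; (3,5)→{3,5,7}; (4,8)→{7,8}; (7,6)→{4,6,8}. Safe: 2. Place at column 2.
Row 6: attacked by (1,1)→{1,6}; (2,7)→{3,7}; (3,5)→{2,5,8}; (4,8)→{6,8}; (5,2)→{1,2,3}; (7,6)→{5,6,7}. Safe: 4. Place at column 4.
Row 8: attacked by (1,1)→{1,8}; (2,7)→{1,7}; (3,5)→{5}; (4,8)→{4,8}; (5,2)→{2,5}; (6,4)→{2,4,6}; (7,6)→{5,6,7}. Safe: 3. Place at column 3.
Columns [1, 7, 5, 8, 2, 4, 6, 3], r−c [0, -5, -2, -4, 3, 2, 1, 5], r+c [2, 9, 8, 12, 7, 10, 13, 11] are all distinct, so no two queens attack.

(1,1) (2,7) (3,5) (4,8) (5,2) (6,4) (7,6) (8,3)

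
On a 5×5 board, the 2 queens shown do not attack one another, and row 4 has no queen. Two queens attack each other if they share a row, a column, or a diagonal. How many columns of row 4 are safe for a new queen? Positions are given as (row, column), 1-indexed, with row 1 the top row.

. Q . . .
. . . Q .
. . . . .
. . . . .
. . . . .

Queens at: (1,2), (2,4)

2

(1,2) attacks row 4 at column 2 and diagonals 5.
(2,4) attacks row 4 at column 4 and diagonals 2.
Attacked columns: {2, 4, 5}. Safe: {1, 3}.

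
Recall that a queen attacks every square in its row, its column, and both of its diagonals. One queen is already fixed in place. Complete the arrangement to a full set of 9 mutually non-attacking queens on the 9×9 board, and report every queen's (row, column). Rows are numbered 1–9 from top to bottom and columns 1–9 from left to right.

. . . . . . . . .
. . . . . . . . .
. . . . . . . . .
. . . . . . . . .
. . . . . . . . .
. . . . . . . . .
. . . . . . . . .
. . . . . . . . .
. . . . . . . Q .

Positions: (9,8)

(1,5) (2,2) (3,6) (4,1) (5,3) (6,7) (7,9) (8,4) (9,8)

Row 1: attacked by (9,8)→{8}. Safe: 1, 2, 3, 4, 5, 6, 7, 9. Place at column 5.
Row 2: attacked by (1,5)→{4,5,6}; (9,8)→{1,8}. Safe: 2, 3, 7, 9. Place at column 2.
Row 3: attacked by (1,5)→{3,5,7}; (2,2)→{1,2,3}; (9,8)→{2,8}. Safe: 4, 6, 9. Place at column 6.
Row 4: attacked by (1,5)→{2,5,8}; (2,2)→{2,4}; (3,6)→{5,6,7}; (9,8)→{3,8}. Safe: 1, 9. Place at column 1.
Row 5: attacked by (1,5)→{1,5,9}; (2,2)→{2,5}; (3,6)→{4,6,8}; (4,1)→{1,2}; (9,8)→{4,8}. Safe: 3, 7. Place at column 3.
Row 6: attacked by (1,5)→{5}; (2,2)→{2,6}; (3,6)→{3,6,9}; (4,1)→{1,3}; (5,3)→{2,3,4}; (9,8)→{5,8}. Safe: 7. Place at column 7.
Row 7: attacked by (1,5)→{5}; (2,2)→{2,7}; (3,6)→{2,6}; (4,1)→{1,4}; (5,3)→{1,3,5}; (6,7)→{6,7,8}; (9,8)→{6,8}. Safe: 9. Place at column 9.
Row 8: attacked by (1,5)→{5}; (2,2)→{2,8}; (3,6)→{1,6}; (4,1)→{1,5}; (5,3)→{3,6}; (6,7)→{5,7,9}; (7,9)→{8,9}; (9,8)→{7,8,9}. Safe: 4. Place at column 4.
Columns [5, 2, 6, 1, 3, 7, 9, 4, 8], r−c [-4, 0, -3, 3, 2, -1, -2, 4, 1], r+c [6, 4, 9, 5, 8, 13, 16, 12, 17] are all distinct, so no two queens attack.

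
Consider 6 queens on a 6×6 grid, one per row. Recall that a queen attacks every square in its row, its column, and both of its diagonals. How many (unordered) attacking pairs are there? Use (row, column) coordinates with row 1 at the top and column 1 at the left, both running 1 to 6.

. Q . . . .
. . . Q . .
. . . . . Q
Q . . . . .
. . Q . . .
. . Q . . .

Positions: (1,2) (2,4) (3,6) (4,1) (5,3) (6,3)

3

Same column: (5,3)–(6,3) (column 3).
Same diagonal: (3,6)–(6,3) (|3−6| = |6−3| = 3); (4,1)–(6,3) (|4−6| = |1−3| = 2).
Total attacking pairs: 3.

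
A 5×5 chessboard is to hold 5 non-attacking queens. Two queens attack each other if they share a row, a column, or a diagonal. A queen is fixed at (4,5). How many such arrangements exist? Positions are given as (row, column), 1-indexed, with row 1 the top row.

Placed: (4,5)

Branch on row 1: col 1 → 1; col 3 → 0; col 4 → 1.
Sum: 1 + 0 + 1 = 2.

2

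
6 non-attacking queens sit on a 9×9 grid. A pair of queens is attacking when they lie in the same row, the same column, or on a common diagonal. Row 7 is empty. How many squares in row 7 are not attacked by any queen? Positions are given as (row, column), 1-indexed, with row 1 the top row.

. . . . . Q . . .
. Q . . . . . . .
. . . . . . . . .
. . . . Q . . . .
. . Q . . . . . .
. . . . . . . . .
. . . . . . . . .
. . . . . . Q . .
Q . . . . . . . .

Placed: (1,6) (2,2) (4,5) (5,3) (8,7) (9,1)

2

(1,6) attacks row 7 at column 6.
(2,2) attacks row 7 at column 2 and diagonals 7.
(4,5) attacks row 7 at column 5 and diagonals 2, 8.
(5,3) attacks row 7 at column 3 and diagonals 1, 5.
(8,7) attacks row 7 at column 7 and diagonals 6, 8.
(9,1) attacks row 7 at column 1 and diagonals 3.
Attacked columns: {1, 2, 3, 5, 6, 7, 8}. Safe: {4, 9}.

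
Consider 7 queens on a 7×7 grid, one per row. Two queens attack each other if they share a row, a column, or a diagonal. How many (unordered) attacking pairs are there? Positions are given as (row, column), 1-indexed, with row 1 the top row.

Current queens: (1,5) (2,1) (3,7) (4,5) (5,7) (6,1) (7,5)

Same column: (1,5)–(4,5) (column 5); (1,5)–(7,5) (column 5); (2,1)–(6,1) (column 1); (3,7)–(5,7) (column 7); (4,5)–(7,5) (column 5).
Same diagonal: (1,5)–(3,7) (|1−3| = |5−7| = 2); (5,7)–(7,5) (|5−7| = |7−5| = 2).
Total attacking pairs: 7.

7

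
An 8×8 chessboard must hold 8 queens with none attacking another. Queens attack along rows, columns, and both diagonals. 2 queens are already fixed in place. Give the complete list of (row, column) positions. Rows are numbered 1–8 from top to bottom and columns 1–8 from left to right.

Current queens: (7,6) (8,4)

(1,7) (2,3) (3,8) (4,2) (5,5) (6,1) (7,6) (8,4)

Row 1: attacked by (7,6)→{6}; (8,4)→{4}. Safe: 1, 2, 3, 5, 7, 8. Place at column 7.
Row 2: attacked by (1,7)→{6,7,8}; (7,6)→{1,6}; (8,4)→{4}. Safe: 2, 3, 5. Place at column 3.
Row 3: attacked by (1,7)→{5,7}; (2,3)→{2,3,4}; (7,6)→{2,6}; (8,4)→{4}. Safe: 1, 8. Place at column 8.
Row 4: attacked by (1,7)→{4,7}; (2,3)→{1,3,5}; (3,8)→{7,8}; (7,6)→{3,6}; (8,4)→{4,8}. Safe: 2. Place at column 2.
Row 5: attacked by (1,7)→{3,7}; (2,3)→{3,6}; (3,8)→{6,8}; (4,2)→{1,2,3}; (7,6)→{4,6,8}; (8,4)→{1,4,7}. Safe: 5. Place at column 5.
Row 6: attacked by (1,7)→{2,7}; (2,3)→{3,7}; (3,8)→{5,8}; (4,2)→{2,4}; (5,5)→{4,5,6}; (7,6)→{5,6,7}; (8,4)→{2,4,6}. Safe: 1. Place at column 1.
Columns [7, 3, 8, 2, 5, 1, 6, 4], r−c [-6, -1, -5, 2, 0, 5, 1, 4], r+c [8, 5, 11, 6, 10, 7, 13, 12] are all distinct, so no two queens attack.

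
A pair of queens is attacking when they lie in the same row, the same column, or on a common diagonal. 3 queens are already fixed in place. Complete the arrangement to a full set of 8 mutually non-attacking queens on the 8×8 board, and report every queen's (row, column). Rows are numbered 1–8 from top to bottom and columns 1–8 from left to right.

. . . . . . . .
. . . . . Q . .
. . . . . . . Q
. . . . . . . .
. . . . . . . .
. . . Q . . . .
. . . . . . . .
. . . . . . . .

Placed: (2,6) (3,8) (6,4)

Row 1: attacked by (2,6)→{5,6,7}; (3,8)→{6,8}; (6,4)→{4}. Safe: 1, 2, 3. Place at column 1.
Row 4: attacked by (1,1)→{1,4}; (2,6)→{4,6,8}; (3,8)→{7,8}; (6,4)→{2,4,6}. Safe: 3, 5. Place at column 3.
Row 5: attacked by (1,1)→{1,5}; (2,6)→{3,6}; (3,8)→{6,8}; (4,3)→{2,3,4}; (6,4)→{3,4,5}. Safe: 7. Place at column 7.
Row 7: attacked by (1,1)→{1,7}; (2,6)→{1,6}; (3,8)→{4,8}; (4,3)→{3,6}; (5,7)→{5,7}; (6,4)→{3,4,5}. Safe: 2. Place at column 2.
Row 8: attacked by (1,1)→{1,8}; (2,6)→{6}; (3,8)→{3,8}; (4,3)→{3,7}; (5,7)→{4,7}; (6,4)→{2,4,6}; (7,2)→{1,2,3}. Safe: 5. Place at column 5.
Columns [1, 6, 8, 3, 7, 4, 2, 5], r−c [0, -4, -5, 1, -2, 2, 5, 3], r+c [2, 8, 11, 7, 12, 10, 9, 13] are all distinct, so no two queens attack.

(1,1) (2,6) (3,8) (4,3) (5,7) (6,4) (7,2) (8,5)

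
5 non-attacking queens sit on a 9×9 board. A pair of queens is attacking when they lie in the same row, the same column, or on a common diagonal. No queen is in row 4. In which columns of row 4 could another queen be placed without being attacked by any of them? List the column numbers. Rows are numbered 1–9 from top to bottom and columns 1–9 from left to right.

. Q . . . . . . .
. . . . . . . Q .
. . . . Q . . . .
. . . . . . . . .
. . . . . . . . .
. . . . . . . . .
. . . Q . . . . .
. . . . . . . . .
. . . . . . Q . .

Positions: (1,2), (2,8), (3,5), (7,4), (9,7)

columns 3, 9

(1,2) attacks row 4 at column 2 and diagonals 5.
(2,8) attacks row 4 at column 8 and diagonals 6.
(3,5) attacks row 4 at column 5 and diagonals 4, 6.
(7,4) attacks row 4 at column 4 and diagonals 1, 7.
(9,7) attacks row 4 at column 7 and diagonals 2.
Attacked columns: {1, 2, 4, 5, 6, 7, 8}. Safe: {3, 9}.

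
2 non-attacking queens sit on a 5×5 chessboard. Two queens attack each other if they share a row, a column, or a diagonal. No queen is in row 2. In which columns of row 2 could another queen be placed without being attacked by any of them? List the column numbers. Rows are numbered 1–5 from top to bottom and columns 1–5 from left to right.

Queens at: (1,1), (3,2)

columns 4, 5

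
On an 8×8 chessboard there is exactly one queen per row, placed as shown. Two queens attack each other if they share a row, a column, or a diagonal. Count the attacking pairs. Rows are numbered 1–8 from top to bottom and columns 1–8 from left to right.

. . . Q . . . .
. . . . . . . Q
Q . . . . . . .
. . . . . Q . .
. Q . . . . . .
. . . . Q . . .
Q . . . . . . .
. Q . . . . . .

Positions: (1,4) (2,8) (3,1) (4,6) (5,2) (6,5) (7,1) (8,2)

6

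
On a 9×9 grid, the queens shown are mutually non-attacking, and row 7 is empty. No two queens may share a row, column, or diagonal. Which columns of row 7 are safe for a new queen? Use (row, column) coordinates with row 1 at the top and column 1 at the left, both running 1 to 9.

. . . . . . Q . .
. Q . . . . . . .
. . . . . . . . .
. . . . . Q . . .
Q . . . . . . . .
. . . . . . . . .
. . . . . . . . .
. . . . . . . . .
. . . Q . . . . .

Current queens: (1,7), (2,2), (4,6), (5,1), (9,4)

columns 5, 8

(1,7) attacks row 7 at column 7 and diagonals 1.
(2,2) attacks row 7 at column 2 and diagonals 7.
(4,6) attacks row 7 at column 6 and diagonals 3, 9.
(5,1) attacks row 7 at column 1 and diagonals 3.
(9,4) attacks row 7 at column 4 and diagonals 2, 6.
Attacked columns: {1, 2, 3, 4, 6, 7, 9}. Safe: {5, 8}.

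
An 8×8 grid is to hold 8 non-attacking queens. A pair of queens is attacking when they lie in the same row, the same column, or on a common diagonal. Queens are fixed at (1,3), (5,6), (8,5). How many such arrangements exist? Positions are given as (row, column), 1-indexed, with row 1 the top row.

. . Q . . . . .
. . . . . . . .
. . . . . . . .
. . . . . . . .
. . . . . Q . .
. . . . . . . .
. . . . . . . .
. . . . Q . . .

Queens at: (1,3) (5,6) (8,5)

1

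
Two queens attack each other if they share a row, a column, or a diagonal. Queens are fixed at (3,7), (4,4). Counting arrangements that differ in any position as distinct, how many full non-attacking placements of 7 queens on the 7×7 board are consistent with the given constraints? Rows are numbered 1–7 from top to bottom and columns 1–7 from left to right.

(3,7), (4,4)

2

Branch on row 1: col 2 → 1; col 3 → 0; col 6 → 1.
Sum: 1 + 0 + 1 = 2.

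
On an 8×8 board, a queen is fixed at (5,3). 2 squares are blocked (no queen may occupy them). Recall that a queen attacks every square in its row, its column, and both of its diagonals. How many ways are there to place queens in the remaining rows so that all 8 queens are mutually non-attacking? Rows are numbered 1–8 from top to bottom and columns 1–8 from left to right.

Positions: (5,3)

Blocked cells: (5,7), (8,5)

Branch on row 1: col 1 → 1; col 2 → 2; col 4 → 0; col 5 → 6; col 6 → 2; col 8 → 0.
Sum: 1 + 2 + 0 + 6 + 2 + 0 = 11.

11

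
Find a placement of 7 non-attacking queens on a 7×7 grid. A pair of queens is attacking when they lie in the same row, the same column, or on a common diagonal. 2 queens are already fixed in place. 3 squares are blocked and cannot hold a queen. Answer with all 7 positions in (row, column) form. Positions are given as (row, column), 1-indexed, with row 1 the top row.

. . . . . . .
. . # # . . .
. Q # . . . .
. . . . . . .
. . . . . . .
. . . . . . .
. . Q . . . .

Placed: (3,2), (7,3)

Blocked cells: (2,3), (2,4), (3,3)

(1,5) (2,7) (3,2) (4,4) (5,6) (6,1) (7,3)

Row 1: attacked by (3,2)→{2,4}; (7,3)→{3}. Safe: 1, 5, 6, 7. Place at column 5.
Row 2: attacked by (1,5)→{4,5,6}; (3,2)→{1,2,3}; (7,3)→{3}. Blocked: 3,4. Safe: 7. Place at column 7.
Row 4: attacked by (1,5)→{2,5}; (2,7)→{5,7}; (3,2)→{1,2,3}; (7,3)→{3,6}. Safe: 4. Place at column 4.
Row 5: attacked by (1,5)→{1,5}; (2,7)→{4,7}; (3,2)→{2,4}; (4,4)→{3,4,5}; (7,3)→{1,3,5}. Safe: 6. Place at column 6.
Row 6: attacked by (1,5)→{5}; (2,7)→{3,7}; (3,2)→{2,5}; (4,4)→{2,4,6}; (5,6)→{5,6,7}; (7,3)→{2,3,4}. Safe: 1. Place at column 1.
Columns [5, 7, 2, 4, 6, 1, 3], r−c [-4, -5, 1, 0, -1, 5, 4], r+c [6, 9, 5, 8, 11, 7, 10] are all distinct, so no two queens attack.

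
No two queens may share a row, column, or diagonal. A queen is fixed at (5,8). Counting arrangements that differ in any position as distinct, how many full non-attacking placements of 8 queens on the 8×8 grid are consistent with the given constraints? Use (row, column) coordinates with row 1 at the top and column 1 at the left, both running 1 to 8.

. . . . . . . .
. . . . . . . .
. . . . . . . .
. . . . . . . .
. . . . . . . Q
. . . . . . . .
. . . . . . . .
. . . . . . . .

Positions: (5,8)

Branch on row 1: col 1 → 1; col 2 → 1; col 3 → 4; col 5 → 5; col 6 → 4; col 7 → 3.
Sum: 1 + 1 + 4 + 5 + 4 + 3 = 18.

18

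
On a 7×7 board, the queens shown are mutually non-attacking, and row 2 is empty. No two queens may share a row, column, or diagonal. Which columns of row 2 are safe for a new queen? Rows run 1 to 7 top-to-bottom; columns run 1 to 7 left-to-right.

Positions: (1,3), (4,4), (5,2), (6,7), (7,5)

columns 1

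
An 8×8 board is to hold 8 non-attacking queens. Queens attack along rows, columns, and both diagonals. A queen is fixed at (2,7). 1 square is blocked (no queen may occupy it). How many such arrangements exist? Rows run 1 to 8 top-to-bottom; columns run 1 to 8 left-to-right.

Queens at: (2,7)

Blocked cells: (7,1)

Branch on row 1: col 1 → 2; col 2 → 1; col 3 → 1; col 4 → 3; col 5 → 6.
Sum: 2 + 1 + 1 + 3 + 6 = 13.

13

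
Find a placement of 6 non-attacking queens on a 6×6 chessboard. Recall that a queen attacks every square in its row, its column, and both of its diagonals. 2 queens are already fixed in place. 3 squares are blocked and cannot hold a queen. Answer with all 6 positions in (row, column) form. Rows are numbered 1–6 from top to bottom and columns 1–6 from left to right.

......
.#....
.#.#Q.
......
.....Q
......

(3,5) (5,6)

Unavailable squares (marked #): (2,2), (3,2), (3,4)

(1,4) (2,1) (3,5) (4,2) (5,6) (6,3)

Row 1: attacked by (3,5)→{3,5}; (5,6)→{2,6}. Safe: 1, 4. Place at column 4.
Row 2: attacked by (1,4)→{3,4,5}; (3,5)→{4,5,6}; (5,6)→{3,6}. Blocked: 2. Safe: 1. Place at column 1.
Row 4: attacked by (1,4)→{1,4}; (2,1)→{1,3}; (3,5)→{4,5,6}; (5,6)→{5,6}. Safe: 2. Place at column 2.
Row 6: attacked by (1,4)→{4}; (2,1)→{1,5}; (3,5)→{2,5}; (4,2)→{2,4}; (5,6)→{5,6}. Safe: 3. Place at column 3.
Columns [4, 1, 5, 2, 6, 3], r−c [-3, 1, -2, 2, -1, 3], r+c [5, 3, 8, 6, 11, 9] are all distinct, so no two queens attack.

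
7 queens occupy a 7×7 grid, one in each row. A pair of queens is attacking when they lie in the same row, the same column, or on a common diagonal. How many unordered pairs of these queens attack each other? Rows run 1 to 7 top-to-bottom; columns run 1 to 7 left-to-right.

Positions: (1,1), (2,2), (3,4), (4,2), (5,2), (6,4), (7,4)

10

Same column: (2,2)–(4,2) (column 2); (2,2)–(5,2) (column 2); (3,4)–(6,4) (column 4); (3,4)–(7,4) (column 4); (4,2)–(5,2) (column 2); (6,4)–(7,4) (column 4).
Same diagonal: (1,1)–(2,2) (|1−2| = |1−2| = 1); (3,4)–(5,2) (|3−5| = |4−2| = 2); (4,2)–(6,4) (|4−6| = |2−4| = 2); (5,2)–(7,4) (|5−7| = |2−4| = 2).
Total attacking pairs: 10.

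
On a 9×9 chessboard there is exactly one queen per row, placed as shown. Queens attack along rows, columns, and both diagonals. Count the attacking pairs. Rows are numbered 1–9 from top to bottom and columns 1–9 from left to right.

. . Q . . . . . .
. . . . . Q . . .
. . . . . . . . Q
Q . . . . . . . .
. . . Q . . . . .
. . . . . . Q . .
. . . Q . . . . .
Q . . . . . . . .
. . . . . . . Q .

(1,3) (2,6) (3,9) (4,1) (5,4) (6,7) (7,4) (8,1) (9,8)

5

Same column: (4,1)–(8,1) (column 1); (5,4)–(7,4) (column 4).
Same diagonal: (4,1)–(7,4) (|4−7| = |1−4| = 3); (5,4)–(8,1) (|5−8| = |4−1| = 3); (5,4)–(9,8) (|5−9| = |4−8| = 4).
Total attacking pairs: 5.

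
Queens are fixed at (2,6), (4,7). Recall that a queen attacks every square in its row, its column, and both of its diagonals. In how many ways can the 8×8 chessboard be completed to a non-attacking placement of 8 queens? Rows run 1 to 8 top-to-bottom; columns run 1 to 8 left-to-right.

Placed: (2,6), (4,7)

Branch on row 1: col 1 → 0; col 2 → 1; col 3 → 2; col 8 → 0.
Sum: 0 + 1 + 2 + 0 = 3.

3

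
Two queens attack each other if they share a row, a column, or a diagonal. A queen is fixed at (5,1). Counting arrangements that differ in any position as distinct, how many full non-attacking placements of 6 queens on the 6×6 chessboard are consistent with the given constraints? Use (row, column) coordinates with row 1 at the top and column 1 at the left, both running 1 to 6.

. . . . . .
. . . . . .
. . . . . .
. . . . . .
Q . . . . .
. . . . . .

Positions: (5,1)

Branch on row 1: col 2 → 0; col 3 → 1; col 4 → 0; col 6 → 0.
Sum: 0 + 1 + 0 + 0 = 1.

1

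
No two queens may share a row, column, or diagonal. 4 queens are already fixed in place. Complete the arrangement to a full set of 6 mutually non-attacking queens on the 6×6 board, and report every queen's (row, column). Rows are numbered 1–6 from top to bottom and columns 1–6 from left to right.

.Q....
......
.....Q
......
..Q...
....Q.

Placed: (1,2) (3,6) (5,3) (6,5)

(1,2) (2,4) (3,6) (4,1) (5,3) (6,5)

Row 2: attacked by (1,2)→{1,2,3}; (3,6)→{5,6}; (5,3)→{3,6}; (6,5)→{1,5}. Safe: 4. Place at column 4.
Row 4: attacked by (1,2)→{2,5}; (2,4)→{2,4,6}; (3,6)→{5,6}; (5,3)→{2,3,4}; (6,5)→{3,5}. Safe: 1. Place at column 1.
Columns [2, 4, 6, 1, 3, 5], r−c [-1, -2, -3, 3, 2, 1], r+c [3, 6, 9, 5, 8, 11] are all distinct, so no two queens attack.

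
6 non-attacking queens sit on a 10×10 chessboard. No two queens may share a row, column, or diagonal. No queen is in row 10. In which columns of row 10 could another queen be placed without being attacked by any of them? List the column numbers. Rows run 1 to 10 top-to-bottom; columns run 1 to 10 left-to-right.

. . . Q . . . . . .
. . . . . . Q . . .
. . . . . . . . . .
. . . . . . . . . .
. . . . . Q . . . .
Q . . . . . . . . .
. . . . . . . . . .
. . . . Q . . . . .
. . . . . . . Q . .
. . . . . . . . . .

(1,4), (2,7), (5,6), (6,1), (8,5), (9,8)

(1,4) attacks row 10 at column 4.
(2,7) attacks row 10 at column 7.
(5,6) attacks row 10 at column 6 and diagonals 1.
(6,1) attacks row 10 at column 1 and diagonals 5.
(8,5) attacks row 10 at column 5 and diagonals 3, 7.
(9,8) attacks row 10 at column 8 and diagonals 7, 9.
Attacked columns: {1, 3, 4, 5, 6, 7, 8, 9}. Safe: {2, 10}.

columns 2, 10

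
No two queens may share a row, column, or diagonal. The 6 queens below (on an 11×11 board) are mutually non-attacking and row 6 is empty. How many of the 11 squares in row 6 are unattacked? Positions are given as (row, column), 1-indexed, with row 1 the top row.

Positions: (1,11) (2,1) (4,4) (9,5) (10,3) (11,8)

2

(1,11) attacks row 6 at column 11 and diagonals 6.
(2,1) attacks row 6 at column 1 and diagonals 5.
(4,4) attacks row 6 at column 4 and diagonals 2, 6.
(9,5) attacks row 6 at column 5 and diagonals 2, 8.
(10,3) attacks row 6 at column 3 and diagonals 7.
(11,8) attacks row 6 at column 8 and diagonals 3.
Attacked columns: {1, 2, 3, 4, 5, 6, 7, 8, 11}. Safe: {9, 10}.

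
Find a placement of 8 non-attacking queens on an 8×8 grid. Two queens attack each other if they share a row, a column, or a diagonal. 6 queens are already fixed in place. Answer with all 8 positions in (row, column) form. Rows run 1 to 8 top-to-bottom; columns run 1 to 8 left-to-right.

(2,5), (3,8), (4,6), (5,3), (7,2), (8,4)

(1,1) (2,5) (3,8) (4,6) (5,3) (6,7) (7,2) (8,4)

Row 1: attacked by (2,5)→{4,5,6}; (3,8)→{6,8}; (4,6)→{3,6}; (5,3)→{3,7}; (7,2)→{2,8}; (8,4)→{4}. Safe: 1. Place at column 1.
Row 6: attacked by (1,1)→{1,6}; (2,5)→{1,5}; (3,8)→{5,8}; (4,6)→{4,6,8}; (5,3)→{2,3,4}; (7,2)→{1,2,3}; (8,4)→{2,4,6}. Safe: 7. Place at column 7.
Columns [1, 5, 8, 6, 3, 7, 2, 4], r−c [0, -3, -5, -2, 2, -1, 5, 4], r+c [2, 7, 11, 10, 8, 13, 9, 12] are all distinct, so no two queens attack.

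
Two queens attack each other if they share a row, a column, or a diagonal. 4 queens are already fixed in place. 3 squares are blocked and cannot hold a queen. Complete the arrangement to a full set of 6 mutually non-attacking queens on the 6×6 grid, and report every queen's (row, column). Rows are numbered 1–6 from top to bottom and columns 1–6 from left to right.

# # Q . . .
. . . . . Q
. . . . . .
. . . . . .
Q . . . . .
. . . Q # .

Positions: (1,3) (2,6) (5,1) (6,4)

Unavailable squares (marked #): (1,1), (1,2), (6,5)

(1,3) (2,6) (3,2) (4,5) (5,1) (6,4)

Row 3: attacked by (1,3)→{1,3,5}; (2,6)→{5,6}; (5,1)→{1,3}; (6,4)→{1,4}. Safe: 2. Place at column 2.
Row 4: attacked by (1,3)→{3,6}; (2,6)→{4,6}; (3,2)→{1,2,3}; (5,1)→{1,2}; (6,4)→{2,4,6}. Safe: 5. Place at column 5.
Columns [3, 6, 2, 5, 1, 4], r−c [-2, -4, 1, -1, 4, 2], r+c [4, 8, 5, 9, 6, 10] are all distinct, so no two queens attack.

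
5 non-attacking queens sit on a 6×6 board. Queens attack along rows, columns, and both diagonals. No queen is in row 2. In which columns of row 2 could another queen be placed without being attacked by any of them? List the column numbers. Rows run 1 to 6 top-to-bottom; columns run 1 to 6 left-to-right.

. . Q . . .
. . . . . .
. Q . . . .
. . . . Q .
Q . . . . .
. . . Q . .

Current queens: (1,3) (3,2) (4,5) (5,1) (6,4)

(1,3) attacks row 2 at column 3 and diagonals 2, 4.
(3,2) attacks row 2 at column 2 and diagonals 1, 3.
(4,5) attacks row 2 at column 5 and diagonals 3.
(5,1) attacks row 2 at column 1 and diagonals 4.
(6,4) attacks row 2 at column 4.
Attacked columns: {1, 2, 3, 4, 5}. Safe: {6}.

columns 6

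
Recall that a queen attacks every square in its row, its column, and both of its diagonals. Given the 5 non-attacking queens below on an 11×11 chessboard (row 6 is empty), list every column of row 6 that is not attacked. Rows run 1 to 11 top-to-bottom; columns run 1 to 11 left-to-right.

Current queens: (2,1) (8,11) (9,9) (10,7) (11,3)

columns 2, 4, 10

(2,1) attacks row 6 at column 1 and diagonals 5.
(8,11) attacks row 6 at column 11 and diagonals 9.
(9,9) attacks row 6 at column 9 and diagonals 6.
(10,7) attacks row 6 at column 7 and diagonals 3, 11.
(11,3) attacks row 6 at column 3 and diagonals 8.
Attacked columns: {1, 3, 5, 6, 7, 8, 9, 11}. Safe: {2, 4, 10}.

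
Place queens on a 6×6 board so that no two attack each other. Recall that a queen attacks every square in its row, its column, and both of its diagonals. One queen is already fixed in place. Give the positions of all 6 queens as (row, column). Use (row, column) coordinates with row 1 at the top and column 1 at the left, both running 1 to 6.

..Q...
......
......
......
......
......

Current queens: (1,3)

(1,3) (2,6) (3,2) (4,5) (5,1) (6,4)

Row 2: attacked by (1,3)→{2,3,4}. Safe: 1, 5, 6. Place at column 6.
Row 3: attacked by (1,3)→{1,3,5}; (2,6)→{5,6}. Safe: 2, 4. Place at column 2.
Row 4: attacked by (1,3)→{3,6}; (2,6)→{4,6}; (3,2)→{1,2,3}. Safe: 5. Place at column 5.
Row 5: attacked by (1,3)→{3}; (2,6)→{3,6}; (3,2)→{2,4}; (4,5)→{4,5,6}. Safe: 1. Place at column 1.
Row 6: attacked by (1,3)→{3}; (2,6)→{2,6}; (3,2)→{2,5}; (4,5)→{3,5}; (5,1)→{1,2}. Safe: 4. Place at column 4.
Columns [3, 6, 2, 5, 1, 4], r−c [-2, -4, 1, -1, 4, 2], r+c [4, 8, 5, 9, 6, 10] are all distinct, so no two queens attack.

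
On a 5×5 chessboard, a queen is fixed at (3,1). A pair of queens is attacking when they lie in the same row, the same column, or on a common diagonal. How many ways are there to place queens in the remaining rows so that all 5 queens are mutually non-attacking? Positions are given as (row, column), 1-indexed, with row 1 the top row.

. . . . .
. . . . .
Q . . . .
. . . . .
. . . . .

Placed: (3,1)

Branch on row 1: col 2 → 1; col 4 → 0; col 5 → 1.
Sum: 1 + 0 + 1 = 2.

2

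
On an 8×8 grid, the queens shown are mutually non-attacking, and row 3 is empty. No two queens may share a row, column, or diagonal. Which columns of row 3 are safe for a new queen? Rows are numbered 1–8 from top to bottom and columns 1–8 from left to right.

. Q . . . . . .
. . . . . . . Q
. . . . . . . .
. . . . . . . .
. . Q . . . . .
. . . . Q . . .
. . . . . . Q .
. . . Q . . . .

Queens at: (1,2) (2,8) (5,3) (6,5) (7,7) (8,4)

(1,2) attacks row 3 at column 2 and diagonals 4.
(2,8) attacks row 3 at column 8 and diagonals 7.
(5,3) attacks row 3 at column 3 and diagonals 1, 5.
(6,5) attacks row 3 at column 5 and diagonals 2, 8.
(7,7) attacks row 3 at column 7 and diagonals 3.
(8,4) attacks row 3 at column 4.
Attacked columns: {1, 2, 3, 4, 5, 7, 8}. Safe: {6}.

columns 6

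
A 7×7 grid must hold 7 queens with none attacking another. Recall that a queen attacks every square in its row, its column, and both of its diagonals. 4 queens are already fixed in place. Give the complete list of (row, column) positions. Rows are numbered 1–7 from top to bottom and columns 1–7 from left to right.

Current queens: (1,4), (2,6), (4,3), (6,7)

(1,4) (2,6) (3,1) (4,3) (5,5) (6,7) (7,2)

Row 3: attacked by (1,4)→{2,4,6}; (2,6)→{5,6,7}; (4,3)→{2,3,4}; (6,7)→{4,7}. Safe: 1. Place at column 1.
Row 5: attacked by (1,4)→{4}; (2,6)→{3,6}; (3,1)→{1,3}; (4,3)→{2,3,4}; (6,7)→{6,7}. Safe: 5. Place at column 5.
Row 7: attacked by (1,4)→{4}; (2,6)→{1,6}; (3,1)→{1,5}; (4,3)→{3,6}; (5,5)→{3,5,7}; (6,7)→{6,7}. Safe: 2. Place at column 2.
Columns [4, 6, 1, 3, 5, 7, 2], r−c [-3, -4, 2, 1, 0, -1, 5], r+c [5, 8, 4, 7, 10, 13, 9] are all distinct, so no two queens attack.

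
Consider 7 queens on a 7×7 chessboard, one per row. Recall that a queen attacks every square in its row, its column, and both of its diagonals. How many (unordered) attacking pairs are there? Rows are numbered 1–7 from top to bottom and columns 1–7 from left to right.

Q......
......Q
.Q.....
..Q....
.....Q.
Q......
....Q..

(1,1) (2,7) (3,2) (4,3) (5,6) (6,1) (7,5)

Same column: (1,1)–(6,1) (column 1).
Same diagonal: (3,2)–(4,3) (|3−4| = |2−3| = 1); (4,3)–(6,1) (|4−6| = |3−1| = 2).
Total attacking pairs: 3.

3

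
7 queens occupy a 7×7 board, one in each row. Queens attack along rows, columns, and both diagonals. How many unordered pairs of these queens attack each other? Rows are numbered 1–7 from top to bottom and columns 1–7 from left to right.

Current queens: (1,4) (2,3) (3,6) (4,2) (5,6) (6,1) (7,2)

7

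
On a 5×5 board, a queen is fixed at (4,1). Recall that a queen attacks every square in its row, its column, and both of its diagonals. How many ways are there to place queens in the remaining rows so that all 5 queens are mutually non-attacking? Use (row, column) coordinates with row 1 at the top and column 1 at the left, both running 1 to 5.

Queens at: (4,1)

Branch on row 1: col 2 → 1; col 3 → 0; col 5 → 1.
Sum: 1 + 0 + 1 = 2.

2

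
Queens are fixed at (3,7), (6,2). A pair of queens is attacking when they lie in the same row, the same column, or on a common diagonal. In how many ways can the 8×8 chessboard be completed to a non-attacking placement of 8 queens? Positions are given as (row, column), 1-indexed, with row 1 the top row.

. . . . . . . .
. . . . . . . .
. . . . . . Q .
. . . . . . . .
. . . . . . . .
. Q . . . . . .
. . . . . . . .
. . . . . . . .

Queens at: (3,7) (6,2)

Branch on row 1: col 1 → 0; col 3 → 2; col 4 → 0; col 6 → 1; col 8 → 0.
Sum: 0 + 2 + 0 + 1 + 0 = 3.

3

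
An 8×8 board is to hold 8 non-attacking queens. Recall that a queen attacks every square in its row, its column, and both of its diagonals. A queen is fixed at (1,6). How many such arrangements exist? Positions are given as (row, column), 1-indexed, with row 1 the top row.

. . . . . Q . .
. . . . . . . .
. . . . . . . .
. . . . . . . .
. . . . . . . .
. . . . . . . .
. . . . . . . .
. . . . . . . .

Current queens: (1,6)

16

Branch on row 2: col 1 → 1; col 2 → 2; col 3 → 8; col 4 → 4; col 8 → 1.
Sum: 1 + 2 + 8 + 4 + 1 = 16.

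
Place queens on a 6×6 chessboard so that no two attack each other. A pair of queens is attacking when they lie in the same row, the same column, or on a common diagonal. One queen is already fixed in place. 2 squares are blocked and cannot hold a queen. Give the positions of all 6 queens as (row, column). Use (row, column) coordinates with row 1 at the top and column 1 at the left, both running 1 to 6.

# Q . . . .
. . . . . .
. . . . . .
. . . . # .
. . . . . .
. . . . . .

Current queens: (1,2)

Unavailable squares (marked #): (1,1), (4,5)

(1,2) (2,4) (3,6) (4,1) (5,3) (6,5)

Row 2: attacked by (1,2)→{1,2,3}. Safe: 4, 5, 6. Place at column 4.
Row 3: attacked by (1,2)→{2,4}; (2,4)→{3,4,5}. Safe: 1, 6. Place at column 6.
Row 4: attacked by (1,2)→{2,5}; (2,4)→{2,4,6}; (3,6)→{5,6}. Blocked: 5. Safe: 1, 3. Place at column 1.
Row 5: attacked by (1,2)→{2,6}; (2,4)→{1,4}; (3,6)→{4,6}; (4,1)→{1,2}. Safe: 3, 5. Place at column 3.
Row 6: attacked by (1,2)→{2}; (2,4)→{4}; (3,6)→{3,6}; (4,1)→{1,3}; (5,3)→{2,3,4}. Safe: 5. Place at column 5.
Columns [2, 4, 6, 1, 3, 5], r−c [-1, -2, -3, 3, 2, 1], r+c [3, 6, 9, 5, 8, 11] are all distinct, so no two queens attack.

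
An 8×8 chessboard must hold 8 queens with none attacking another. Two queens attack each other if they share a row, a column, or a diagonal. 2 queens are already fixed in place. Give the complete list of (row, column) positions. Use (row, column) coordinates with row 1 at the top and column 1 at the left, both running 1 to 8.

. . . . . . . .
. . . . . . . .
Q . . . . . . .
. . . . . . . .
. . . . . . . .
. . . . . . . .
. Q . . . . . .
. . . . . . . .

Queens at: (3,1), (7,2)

Row 1: attacked by (3,1)→{1,3}; (7,2)→{2,8}. Safe: 4, 5, 6, 7. Place at column 7.
Row 2: attacked by (1,7)→{6,7,8}; (3,1)→{1,2}; (7,2)→{2,7}. Safe: 3, 4, 5. Place at column 3.
Row 4: attacked by (1,7)→{4,7}; (2,3)→{1,3,5}; (3,1)→{1,2}; (7,2)→{2,5}. Safe: 6, 8. Place at column 6.
Row 5: attacked by (1,7)→{3,7}; (2,3)→{3,6}; (3,1)→{1,3}; (4,6)→{5,6,7}; (7,2)→{2,4}. Safe: 8. Place at column 8.
Row 6: attacked by (1,7)→{2,7}; (2,3)→{3,7}; (3,1)→{1,4}; (4,6)→{4,6,8}; (5,8)→{7,8}; (7,2)→{1,2,3}. Safe: 5. Place at column 5.
Row 8: attacked by (1,7)→{7}; (2,3)→{3}; (3,1)→{1,6}; (4,6)→{2,6}; (5,8)→{5,8}; (6,5)→{3,5,7}; (7,2)→{1,2,3}. Safe: 4. Place at column 4.
Columns [7, 3, 1, 6, 8, 5, 2, 4], r−c [-6, -1, 2, -2, -3, 1, 5, 4], r+c [8, 5, 4, 10, 13, 11, 9, 12] are all distinct, so no two queens attack.

(1,7) (2,3) (3,1) (4,6) (5,8) (6,5) (7,2) (8,4)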